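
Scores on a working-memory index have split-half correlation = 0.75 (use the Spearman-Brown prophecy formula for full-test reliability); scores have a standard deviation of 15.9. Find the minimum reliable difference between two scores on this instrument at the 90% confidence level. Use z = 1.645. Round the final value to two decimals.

r_full = 2·0.75 / (1 + 0.75) ≈ 0.857
SEM = 15.900 * √(1 − 0.857) = 15.900 * √0.143 ≈ 15.900 * 0.378 ≈ 6.010
Standard error of the difference = 6.010·√2 ≈ 8.499
Minimum reliable difference = 1.645 * SE_diff ≈ 1.645 * 8.499 ≈ 13.981

13.98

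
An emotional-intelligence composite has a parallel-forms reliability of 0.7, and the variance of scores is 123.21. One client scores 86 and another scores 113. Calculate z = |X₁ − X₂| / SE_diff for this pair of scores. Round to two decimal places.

SD = √123.21 = 11.100
SEM = 11.100 · √(1 − 0.700) = 11.100 · √0.300 ≈ 11.100 · 0.548 ≈ 6.080
Standard error of the difference = 6.080·√2 ≈ 8.598
z = 27 / 8.598 ≈ 3.140

3.14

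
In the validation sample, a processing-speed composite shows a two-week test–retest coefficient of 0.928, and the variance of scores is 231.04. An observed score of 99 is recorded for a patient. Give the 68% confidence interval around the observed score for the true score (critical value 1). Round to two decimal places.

[94.92, 103.08]

SD = √231.04 ≈ 15.2000
SEM = 15.2000 * √(1 − 0.9280) = 15.2000 * √0.0720 ≈ 15.2000 * 0.2683 ≈ 4.0786
Half-width = 1*4.0786 ≈ 4.0786
Interval: (94.9214, 103.0786)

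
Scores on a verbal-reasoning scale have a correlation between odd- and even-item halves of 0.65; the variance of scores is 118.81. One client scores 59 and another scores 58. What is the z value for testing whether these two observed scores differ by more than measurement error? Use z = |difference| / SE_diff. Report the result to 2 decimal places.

SD = √118.81 ≈ 10.90000
r_full = 2·0.65 / (1 + 0.65) ≈ 0.78788
SEM = 10.90000 * √(1 − 0.78788) = 10.90000 * √0.21212 ≈ 10.90000 * 0.46057 ≈ 5.02017
SE_diff = √2 * SEM ≈ 7.09959
z = |59 − 58| / 7.09959 = 1 / 7.09959 ≈ 0.14085

0.14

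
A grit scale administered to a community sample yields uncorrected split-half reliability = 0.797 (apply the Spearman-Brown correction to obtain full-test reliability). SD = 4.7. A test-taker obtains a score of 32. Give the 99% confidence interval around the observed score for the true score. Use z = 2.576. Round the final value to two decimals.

[27.93, 36.07]

Spearman-Brown: r = 2(0.797) / (1 + 0.797) = 1.5940 / 1.7970 ≈ 0.8870
The standard error of measurement is 4.7000·√(1 − 0.8870) ≈ 4.7000·0.3361 ≈ 1.5797.
Margin = 2.576 · 1.5797 ≈ 4.0693
CI = 32 ± 4.0693 → [27.9307, 36.0693]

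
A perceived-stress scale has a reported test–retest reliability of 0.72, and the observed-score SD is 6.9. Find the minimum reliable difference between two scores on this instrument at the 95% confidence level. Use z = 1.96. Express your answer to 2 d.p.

SEM = 6.9000 * √(1 − 0.7200) = 6.9000 * √0.2800 ≈ 6.9000 * 0.5292 ≈ 3.6511
SE_diff = √2 * SEM ≈ 5.1635
Minimum reliable difference = 1.96 * SE_diff ≈ 1.96 * 5.1635 ≈ 10.1204

10.12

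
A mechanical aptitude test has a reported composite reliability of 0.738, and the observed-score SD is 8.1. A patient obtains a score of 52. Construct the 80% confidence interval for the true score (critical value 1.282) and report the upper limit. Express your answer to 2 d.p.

57.32

The standard error of measurement is 8.100·√(1 − 0.738) ≈ 8.100·0.512 ≈ 4.146.
Half-width = 1.282·4.146 ≈ 5.315
Upper limit = 52 + 5.315 ≈ 57.315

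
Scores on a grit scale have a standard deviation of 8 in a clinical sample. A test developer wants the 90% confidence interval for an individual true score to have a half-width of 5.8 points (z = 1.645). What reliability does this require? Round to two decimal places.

Required SEM = 5.8 / 1.645 ≈ 3.526
r = 1 − (3.526/8)² ≈ 1 − 0.194 ≈ 0.806

0.81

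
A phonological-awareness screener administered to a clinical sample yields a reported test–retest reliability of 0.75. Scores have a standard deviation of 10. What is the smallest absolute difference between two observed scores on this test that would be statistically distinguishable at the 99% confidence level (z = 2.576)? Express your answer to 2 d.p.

SEM = 10.00000 × √(1 − 0.75000) = 10.00000 × √0.25000 ≈ 10.00000 × 0.50000 ≈ 5.00000
Standard error of the difference = 5.00000·√2 ≈ 7.07107
Smallest detectable difference = 2.576×7.07107 ≈ 18.21507

18.22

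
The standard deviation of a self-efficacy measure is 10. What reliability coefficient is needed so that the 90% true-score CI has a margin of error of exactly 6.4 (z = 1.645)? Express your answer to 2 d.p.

Required SEM = 6.4 / 1.645 ≃ 3.891
r = 1 − (3.891/10)² ≃ 1 − 0.151 ≃ 0.849

0.85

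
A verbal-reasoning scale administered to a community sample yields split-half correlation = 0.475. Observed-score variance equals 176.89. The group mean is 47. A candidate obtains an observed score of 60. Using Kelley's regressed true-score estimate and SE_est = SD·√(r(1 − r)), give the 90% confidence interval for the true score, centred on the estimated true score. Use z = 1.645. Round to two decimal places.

SD = √176.89 ≃ 13.3000
Full-length reliability (Spearman-Brown) = 2(0.475)/(1+0.475) ≃ 0.6441
Estimated true score = 0.6441·60 + (1 − 0.6441)·47 ≃ 55.3729
SE_est = SD · √(r(1 − r)) = 13.3000 · √0.2292 ≃ 13.3000 · 0.4788 ≃ 6.3680
90% CI: 55.3729 ± 10.4753 ≃ (44.8976, 65.8482)

[44.90, 65.85]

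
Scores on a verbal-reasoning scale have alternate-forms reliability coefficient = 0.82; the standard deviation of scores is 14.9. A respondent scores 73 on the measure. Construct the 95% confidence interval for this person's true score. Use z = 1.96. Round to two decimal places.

[60.61, 85.39]

SEM = 14.900 · √(1 − 0.820) = 14.900 · √0.180 ≈ 14.900 · 0.424 ≈ 6.322
Margin = 1.96 · 6.322 ≈ 12.390
95% CI: 73 ± 12.390 = [60.610, 85.390]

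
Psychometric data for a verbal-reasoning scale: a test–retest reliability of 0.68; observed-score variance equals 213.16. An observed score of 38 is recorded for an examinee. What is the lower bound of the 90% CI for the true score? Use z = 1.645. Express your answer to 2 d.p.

24.41

SD = √213.16 = 14.60000
SEM = 14.60000 · √(1 − 0.68000) = 14.60000 · √0.32000 ≃ 14.60000 · 0.56569 ≃ 8.25901
Margin = 1.645 · 8.25901 ≃ 13.58607
Lower limit = 38 − 13.58607 ≃ 24.41393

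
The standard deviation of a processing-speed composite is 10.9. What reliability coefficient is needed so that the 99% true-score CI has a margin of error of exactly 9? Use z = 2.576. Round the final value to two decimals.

0.90

SEM needed = half-width / z = 9/2.576 ≈ 3.4938
r = 1 − (3.4938/10.9)² ≈ 1 − 0.1027 ≈ 0.8973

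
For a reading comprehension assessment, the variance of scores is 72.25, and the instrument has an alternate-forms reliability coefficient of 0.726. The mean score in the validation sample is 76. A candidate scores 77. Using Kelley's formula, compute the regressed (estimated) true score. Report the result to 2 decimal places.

T̂ = 0.7260(77) + 0.2740(76) ≃ 76.7260

76.73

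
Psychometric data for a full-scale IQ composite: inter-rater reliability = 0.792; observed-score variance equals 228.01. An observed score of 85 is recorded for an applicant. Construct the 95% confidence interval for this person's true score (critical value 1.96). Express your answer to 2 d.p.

SD = √228.01 = 15.100
The standard error of measurement is 15.100×√(1 − 0.792) ≈ 15.100×0.456 ≈ 6.887.
1.96 × SEM ≈ 13.498
CI = 85 ± 13.498 → [71.502, 98.498]

[71.50, 98.50]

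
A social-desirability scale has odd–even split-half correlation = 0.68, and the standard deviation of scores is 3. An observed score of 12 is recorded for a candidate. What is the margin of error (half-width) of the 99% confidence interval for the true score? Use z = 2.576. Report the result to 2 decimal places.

Spearman-Brown: r = 2(0.68) / (1 + 0.68) = 1.3600 / 1.6800 ≈ 0.8095
SEM = 3.0000 * √(1 − 0.8095) = 3.0000 * √0.1905 ≈ 3.0000 * 0.4364 ≈ 1.3093
Margin = 2.576 * 1.3093 ≈ 3.3728

3.37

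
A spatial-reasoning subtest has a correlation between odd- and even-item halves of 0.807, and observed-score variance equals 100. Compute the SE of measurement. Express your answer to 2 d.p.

3.27

SD = √100 ≈ 10.000
r_full = 2·0.807 / (1 + 0.807) ≈ 0.893
The standard error of measurement is 10.000·√(1 − 0.893) ≈ 10.000·0.327 ≈ 3.268.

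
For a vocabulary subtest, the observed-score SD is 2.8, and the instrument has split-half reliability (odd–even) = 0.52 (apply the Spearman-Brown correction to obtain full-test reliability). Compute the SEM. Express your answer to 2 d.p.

1.57

r_full = 2·0.52 / (1 + 0.52) ≃ 0.68421
SEM = 2.80000 · √(1 − 0.68421) = 2.80000 · √0.31579 ≃ 2.80000 · 0.56195 ≃ 1.57346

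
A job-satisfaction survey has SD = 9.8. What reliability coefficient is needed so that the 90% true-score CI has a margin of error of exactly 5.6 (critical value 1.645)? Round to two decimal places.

Required SEM = 5.6 / 1.645 ≈ 3.404
r = 1 − (SEM / SD)² = 1 − (3.404 / 9.8)² ≈ 1 − 0.121 ≈ 0.879

0.88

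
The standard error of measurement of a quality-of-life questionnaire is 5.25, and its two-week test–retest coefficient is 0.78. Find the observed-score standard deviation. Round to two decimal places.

σ = SEM·(1 − r)^(−1/2) ≈ 5.25×2.132 ≈ 11.193

11.19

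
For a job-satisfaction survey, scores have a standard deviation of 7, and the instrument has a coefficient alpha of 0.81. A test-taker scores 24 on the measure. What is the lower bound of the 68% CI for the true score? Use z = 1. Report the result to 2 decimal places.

The standard error of measurement is 7.00000*√(1 − 0.81000) ≈ 7.00000*0.43589 ≈ 3.05123.
Margin = 1 * 3.05123 ≈ 3.05123
Lower bound: 24 − 3.05123 = 20.94877

20.95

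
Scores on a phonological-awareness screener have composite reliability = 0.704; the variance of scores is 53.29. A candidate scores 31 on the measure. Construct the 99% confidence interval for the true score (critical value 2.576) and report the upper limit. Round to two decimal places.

σ = 53.29^(1/2) = 7.300
SEM = 7.300×√(1 − 0.704) ≈ 3.972
2.576 × SEM ≈ 10.231
Upper limit = 31 + 10.231 ≈ 41.231

41.23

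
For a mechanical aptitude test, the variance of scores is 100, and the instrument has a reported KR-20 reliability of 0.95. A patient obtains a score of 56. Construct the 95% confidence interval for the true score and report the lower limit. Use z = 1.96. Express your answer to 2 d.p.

SD = √100 ≈ 10.000
SEM = 10.000·√(1 − 0.950) ≈ 2.236
1.96 · SEM ≈ 4.383
Lower limit = 56 − 4.383 ≈ 51.617

51.62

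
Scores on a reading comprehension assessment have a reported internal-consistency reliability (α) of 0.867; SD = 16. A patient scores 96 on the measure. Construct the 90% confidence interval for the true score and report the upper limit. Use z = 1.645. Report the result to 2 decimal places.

SEM = 16.000 · √(1 − 0.867) = 16.000 · √0.133 ≈ 16.000 · 0.365 ≈ 5.835
1.645 · SEM ≈ 9.599
Upper bound: 96 + 9.599 = 105.599

105.60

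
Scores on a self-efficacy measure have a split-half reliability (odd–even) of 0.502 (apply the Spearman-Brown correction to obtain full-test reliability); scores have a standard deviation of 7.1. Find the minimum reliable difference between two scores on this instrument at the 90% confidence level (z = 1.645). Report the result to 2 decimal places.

r_full = 2·0.502 / (1 + 0.502) ≈ 0.668
SEM = 7.100*√(1 − 0.668) ≈ 4.088
Standard error of the difference = 4.088·√2 ≈ 5.782
Smallest detectable difference = 1.645*5.782 ≈ 9.511

9.51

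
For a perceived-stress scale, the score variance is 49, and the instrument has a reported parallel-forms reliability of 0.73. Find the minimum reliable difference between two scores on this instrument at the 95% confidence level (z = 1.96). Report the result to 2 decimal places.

10.08

SD = √49 = 7.0000
SEM = 7.0000×√(1 − 0.7300) ≈ 3.6373
SE_diff = √2 × SEM ≈ 5.1439
Smallest detectable difference = 1.96×5.1439 ≈ 10.0821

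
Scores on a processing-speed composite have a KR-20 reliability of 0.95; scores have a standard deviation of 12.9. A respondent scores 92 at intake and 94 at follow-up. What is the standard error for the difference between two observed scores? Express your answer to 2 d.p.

SEM = 12.900·√(1 − 0.950) ≈ 2.885
Standard error of the difference = 2.885·√2 ≈ 4.079

4.08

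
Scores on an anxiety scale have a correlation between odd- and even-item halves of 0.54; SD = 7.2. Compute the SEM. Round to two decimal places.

3.94

Spearman-Brown: r = 2(0.54) / (1 + 0.54) = 1.080 / 1.540 ≈ 0.701
SEM = 7.200 × √(1 − 0.701) = 7.200 × √0.299 ≈ 7.200 × 0.547 ≈ 3.935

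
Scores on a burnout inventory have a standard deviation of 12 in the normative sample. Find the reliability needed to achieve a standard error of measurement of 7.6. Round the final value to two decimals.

Required reliability = 1 − (SEM/SD)² = 1 − 0.40111 ≃ 0.59889

0.60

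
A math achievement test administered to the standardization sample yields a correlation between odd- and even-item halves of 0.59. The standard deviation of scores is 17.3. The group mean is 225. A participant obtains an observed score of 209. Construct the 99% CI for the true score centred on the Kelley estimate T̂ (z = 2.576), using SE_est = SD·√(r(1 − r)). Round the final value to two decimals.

[193.63, 232.62]

r_full = 2·0.59 / (1 + 0.59) ≈ 0.7421
T̂ = 0.7421(209) + 0.2579(225) ≈ 213.1258
SE_est = 17.3000·√[r(1 − r)] ≈ 7.5680
99% CI: 213.1258 ± 19.4952 ≈ (193.6306, 232.6210)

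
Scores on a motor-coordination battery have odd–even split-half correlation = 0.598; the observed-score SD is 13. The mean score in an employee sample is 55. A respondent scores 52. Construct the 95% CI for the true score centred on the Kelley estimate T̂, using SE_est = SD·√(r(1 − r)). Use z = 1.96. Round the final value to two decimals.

[41.70, 63.81]

Spearman-Brown: r = 2(0.598) / (1 + 0.598) = 1.196 / 1.598 ≈ 0.748
Estimated true score = 0.748·52 + (1 − 0.748)·55 ≈ 52.755
SE_est = 13.000·√[r(1 − r)] ≈ 5.641
95% CI: 52.755 ± 11.056 ≈ (41.699, 63.811)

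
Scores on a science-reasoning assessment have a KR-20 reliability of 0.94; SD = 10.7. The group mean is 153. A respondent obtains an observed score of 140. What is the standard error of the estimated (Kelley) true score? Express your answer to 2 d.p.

SE_est = 10.700·√(0.940·0.060) ≈ 2.541

2.54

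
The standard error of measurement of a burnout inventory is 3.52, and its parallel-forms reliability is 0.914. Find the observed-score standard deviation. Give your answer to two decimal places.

SD = 3.52 / √(1 − 0.914) ≃ 12.0031

12.00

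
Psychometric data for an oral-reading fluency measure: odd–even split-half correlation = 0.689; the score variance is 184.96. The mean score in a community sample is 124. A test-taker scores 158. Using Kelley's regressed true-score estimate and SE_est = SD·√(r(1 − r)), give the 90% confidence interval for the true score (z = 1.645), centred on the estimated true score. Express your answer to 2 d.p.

σ = 184.96^(1/2) = 13.6000
r_full = 2·0.689 / (1 + 0.689) ≃ 0.8159
Estimated true score = 0.8159·158 + (1 − 0.8159)·124 ≃ 151.7395
SE_est = 13.6000·√(0.8159·0.1841) ≃ 5.2713
90% CI: 151.7395 ± 8.6712 ≃ (143.0683, 160.4107)

[143.07, 160.41]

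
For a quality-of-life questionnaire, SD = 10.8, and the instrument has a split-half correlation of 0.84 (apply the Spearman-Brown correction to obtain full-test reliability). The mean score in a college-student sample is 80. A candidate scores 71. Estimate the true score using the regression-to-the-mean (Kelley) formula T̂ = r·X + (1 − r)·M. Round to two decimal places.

Spearman-Brown: r = 2(0.84) / (1 + 0.84) = 1.6800 / 1.8400 ≈ 0.9130
Estimated true score = 0.9130·71 + (1 − 0.9130)·80 ≈ 71.7826

71.78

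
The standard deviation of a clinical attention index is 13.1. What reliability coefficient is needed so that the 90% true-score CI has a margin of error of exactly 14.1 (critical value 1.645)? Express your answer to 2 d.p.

Required SEM = 14.1 / 1.645 ≈ 8.5714
Required reliability = 1 − (SEM/SD)² = 1 − 0.4281 ≈ 0.5719

0.57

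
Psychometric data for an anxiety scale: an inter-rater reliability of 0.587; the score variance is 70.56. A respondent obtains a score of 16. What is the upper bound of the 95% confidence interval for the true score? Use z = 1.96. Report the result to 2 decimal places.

26.58

σ = 70.56^(1/2) = 8.4000
SEM = 8.4000×√(1 − 0.5870) ≈ 5.3983
Half-width = 1.96×5.3983 ≈ 10.5806
Upper bound: 16 + 10.5806 = 26.5806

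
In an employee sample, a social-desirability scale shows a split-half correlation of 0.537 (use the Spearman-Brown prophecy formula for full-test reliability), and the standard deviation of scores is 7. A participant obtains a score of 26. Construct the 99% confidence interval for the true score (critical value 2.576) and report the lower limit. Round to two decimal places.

r_full = 2·0.537 / (1 + 0.537) ≈ 0.6988
SEM = 7.0000·√(1 − 0.6988) ≈ 3.8419
2.576 · SEM ≈ 9.8969
Lower limit = 26 − 9.8969 ≈ 16.1031

16.10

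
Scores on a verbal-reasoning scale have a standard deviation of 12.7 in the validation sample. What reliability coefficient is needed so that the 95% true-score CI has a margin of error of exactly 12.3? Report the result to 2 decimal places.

0.76

SEM needed = half-width / z = 12.3/1.96 ≈ 6.2755
r = 1 − (SEM / SD)² = 1 − (6.2755 / 12.7)² ≈ 1 − 0.2442 ≈ 0.7558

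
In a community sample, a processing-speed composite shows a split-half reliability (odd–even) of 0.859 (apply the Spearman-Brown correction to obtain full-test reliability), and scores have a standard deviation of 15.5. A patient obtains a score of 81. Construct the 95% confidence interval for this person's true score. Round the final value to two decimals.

[72.63, 89.37]

Spearman-Brown: r = 2(0.859) / (1 + 0.859) = 1.718 / 1.859 ≈ 0.924
SEM = 15.500 * √(1 − 0.924) = 15.500 * √0.076 ≈ 15.500 * 0.275 ≈ 4.269
Half-width = 1.96*4.269 ≈ 8.367
CI = 81 ± 8.367 → [72.633, 89.367]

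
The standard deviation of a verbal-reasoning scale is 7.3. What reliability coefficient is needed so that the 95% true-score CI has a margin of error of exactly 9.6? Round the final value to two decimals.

SEM needed = half-width / z = 9.6/1.96 ≈ 4.898
r = 1 − (SEM / SD)² = 1 − (4.898 / 7.3)² ≈ 1 − 0.450 ≈ 0.550

0.55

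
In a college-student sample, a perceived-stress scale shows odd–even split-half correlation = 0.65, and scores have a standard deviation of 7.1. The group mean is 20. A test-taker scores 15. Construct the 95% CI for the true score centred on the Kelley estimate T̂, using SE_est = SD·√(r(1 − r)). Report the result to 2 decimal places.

Full-length reliability (Spearman-Brown) = 2(0.65)/(1+0.65) ≈ 0.78788
T̂ = 0.78788(15) + 0.21212(20) ≈ 16.06061
SE_est = SD * √(r(1 − r)) = 7.10000 * √0.16713 ≈ 7.10000 * 0.40881 ≈ 2.90255
CI = 16.06061 ± 1.96 * 2.90255 → [10.37160, 21.74961]

[10.37, 21.75]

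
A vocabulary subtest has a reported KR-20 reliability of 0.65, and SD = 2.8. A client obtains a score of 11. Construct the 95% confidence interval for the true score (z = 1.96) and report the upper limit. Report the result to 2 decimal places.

14.25

The standard error of measurement is 2.80000·√(1 − 0.65000) ≈ 2.80000·0.59161 ≈ 1.65650.
Half-width = 1.96·1.65650 ≈ 3.24674
Upper bound: 11 + 3.24674 = 14.24674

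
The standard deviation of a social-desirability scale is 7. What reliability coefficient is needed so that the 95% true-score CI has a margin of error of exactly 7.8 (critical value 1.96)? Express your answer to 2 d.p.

0.68

Required SEM = 7.8 / 1.96 ≈ 3.97959
r = 1 − (SEM / SD)² = 1 − (3.97959 / 7)² ≈ 1 − 0.32321 ≈ 0.67679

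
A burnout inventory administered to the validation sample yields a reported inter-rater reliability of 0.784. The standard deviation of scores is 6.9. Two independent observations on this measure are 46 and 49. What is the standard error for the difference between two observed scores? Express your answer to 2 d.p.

4.54

SEM = 6.9000 * √(1 − 0.7840) = 6.9000 * √0.2160 ≈ 6.9000 * 0.4648 ≈ 3.2068
Standard error of the difference = 3.2068·√2 ≈ 4.5351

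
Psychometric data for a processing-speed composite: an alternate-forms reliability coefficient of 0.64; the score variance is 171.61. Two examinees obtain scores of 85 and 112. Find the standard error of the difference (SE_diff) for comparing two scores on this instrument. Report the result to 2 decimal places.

σ = 171.61^(1/2) = 13.100
SEM = 13.100 * √(1 − 0.640) = 13.100 * √0.360 ≈ 13.100 * 0.600 ≈ 7.860
SE_diff = SEM * √2 ≈ 7.860 * 1.414 ≈ 11.116

11.12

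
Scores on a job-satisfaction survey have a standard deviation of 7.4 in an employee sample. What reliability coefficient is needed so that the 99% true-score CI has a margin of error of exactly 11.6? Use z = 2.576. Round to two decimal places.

0.63

Required SEM = 11.6 / 2.576 ≈ 4.5031
r = 1 − (4.5031/7.4)² ≈ 1 − 0.3703 ≈ 0.6297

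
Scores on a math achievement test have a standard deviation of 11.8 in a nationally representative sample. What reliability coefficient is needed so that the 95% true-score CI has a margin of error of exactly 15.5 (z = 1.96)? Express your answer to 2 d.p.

Required SEM = 15.5 / 1.96 ≈ 7.90816
r = 1 − (SEM / SD)² = 1 − (7.90816 / 11.8)² ≈ 1 − 0.44915 ≈ 0.55085

0.55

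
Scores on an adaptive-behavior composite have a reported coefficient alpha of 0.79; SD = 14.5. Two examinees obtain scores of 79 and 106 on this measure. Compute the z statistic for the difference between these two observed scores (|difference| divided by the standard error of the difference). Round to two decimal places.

2.87

SEM = 14.5000 * √(1 − 0.7900) = 14.5000 * √0.2100 ≈ 14.5000 * 0.4583 ≈ 6.6447
SE_diff = √2 * SEM ≈ 9.3971
z = |79 − 106| / 9.3971 = 27 / 9.3971 ≈ 2.8732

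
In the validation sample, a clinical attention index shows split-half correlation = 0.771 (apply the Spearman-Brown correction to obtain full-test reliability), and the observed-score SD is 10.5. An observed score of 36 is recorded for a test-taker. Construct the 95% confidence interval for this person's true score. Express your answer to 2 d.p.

Spearman-Brown: r = 2(0.771) / (1 + 0.771) = 1.542 / 1.771 ≈ 0.871
The standard error of measurement is 10.500·√(1 − 0.871) ≈ 10.500·0.360 ≈ 3.776.
Margin = 1.96 · 3.776 ≈ 7.400
95% CI: 36 ± 7.400 = [28.600, 43.400]

[28.60, 43.40]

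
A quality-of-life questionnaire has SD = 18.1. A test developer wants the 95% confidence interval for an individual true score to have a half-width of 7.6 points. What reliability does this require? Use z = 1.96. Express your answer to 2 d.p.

0.95

Required SEM = 7.6 / 1.96 ≈ 3.878
r = 1 − (3.878/18.1)² ≈ 1 − 0.046 ≈ 0.954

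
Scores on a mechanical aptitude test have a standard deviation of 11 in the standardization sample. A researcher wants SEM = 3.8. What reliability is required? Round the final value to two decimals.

r = 1 − (SEM / SD)² = 1 − (3.800 / 11)² ≈ 1 − 0.119 ≈ 0.881

0.88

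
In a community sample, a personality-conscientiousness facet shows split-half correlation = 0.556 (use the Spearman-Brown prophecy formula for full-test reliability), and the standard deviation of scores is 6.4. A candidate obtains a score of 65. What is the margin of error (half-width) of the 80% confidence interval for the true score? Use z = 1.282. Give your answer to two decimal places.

r_full = 2·0.556 / (1 + 0.556) ≈ 0.715
SEM = 6.400 · √(1 − 0.715) = 6.400 · √0.285 ≈ 6.400 · 0.534 ≈ 3.419
Half-width = 1.282·3.419 ≈ 4.383

4.38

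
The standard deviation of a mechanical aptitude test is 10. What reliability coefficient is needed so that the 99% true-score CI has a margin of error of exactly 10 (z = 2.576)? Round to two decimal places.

0.85

Required SEM = 10 / 2.576 ≈ 3.8820
Required reliability = 1 − (SEM/SD)² = 1 − 0.1507 ≈ 0.8493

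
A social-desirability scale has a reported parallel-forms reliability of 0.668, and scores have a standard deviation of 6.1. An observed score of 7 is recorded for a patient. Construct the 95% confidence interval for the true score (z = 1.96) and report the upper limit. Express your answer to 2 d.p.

SEM = 6.100 * √(1 − 0.668) = 6.100 * √0.332 ≈ 6.100 * 0.576 ≈ 3.515
Margin = 1.96 * 3.515 ≈ 6.889
Upper limit = 7 + 6.889 ≈ 13.889

13.89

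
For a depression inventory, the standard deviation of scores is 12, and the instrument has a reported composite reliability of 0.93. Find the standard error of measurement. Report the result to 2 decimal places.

3.17

The standard error of measurement is 12.00000·√(1 − 0.93000) ≈ 12.00000·0.26458 ≈ 3.17490.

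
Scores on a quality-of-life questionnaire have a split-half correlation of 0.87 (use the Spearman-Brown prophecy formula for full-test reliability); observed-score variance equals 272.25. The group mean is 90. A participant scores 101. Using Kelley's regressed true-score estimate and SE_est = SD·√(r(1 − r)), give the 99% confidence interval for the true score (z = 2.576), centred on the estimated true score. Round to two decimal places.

σ = 272.25^(1/2) = 16.5000
Spearman-Brown: r = 2(0.87) / (1 + 0.87) = 1.7400 / 1.8700 ≈ 0.9305
T̂ = 0.9305(101) + 0.0695(90) ≈ 100.2353
SE_est = SD * √(r(1 − r)) = 16.5000 * √0.0647 ≈ 16.5000 * 0.2543 ≈ 4.1965
CI = 100.2353 ± 2.576 * 4.1965 → [89.4251, 111.0455]

[89.43, 111.05]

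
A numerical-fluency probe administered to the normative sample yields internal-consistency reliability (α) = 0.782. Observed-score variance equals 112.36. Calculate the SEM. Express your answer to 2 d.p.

σ = 112.36^(1/2) = 10.600
The standard error of measurement is 10.600·√(1 − 0.782) ≃ 10.600·0.467 ≃ 4.949.

4.95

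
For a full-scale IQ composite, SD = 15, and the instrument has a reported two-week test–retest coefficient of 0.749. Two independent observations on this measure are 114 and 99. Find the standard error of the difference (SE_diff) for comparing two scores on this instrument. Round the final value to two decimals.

10.63

SEM = 15.000 * √(1 − 0.749) = 15.000 * √0.251 ≈ 15.000 * 0.501 ≈ 7.515
SE_diff = SEM * √2 ≈ 7.515 * 1.414 ≈ 10.628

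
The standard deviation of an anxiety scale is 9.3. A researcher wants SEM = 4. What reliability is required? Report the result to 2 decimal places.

r = 1 − (4.0000/9.3)² ≃ 1 − 0.1850 ≃ 0.8150

0.82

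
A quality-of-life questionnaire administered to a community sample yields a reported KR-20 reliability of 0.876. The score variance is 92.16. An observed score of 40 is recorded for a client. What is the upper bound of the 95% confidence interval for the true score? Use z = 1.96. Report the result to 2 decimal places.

46.63

SD = √92.16 ≈ 9.60000
SEM = 9.60000*√(1 − 0.87600) ≈ 3.38051
1.96 * SEM ≈ 6.62580
Upper limit = 40 + 6.62580 ≈ 46.62580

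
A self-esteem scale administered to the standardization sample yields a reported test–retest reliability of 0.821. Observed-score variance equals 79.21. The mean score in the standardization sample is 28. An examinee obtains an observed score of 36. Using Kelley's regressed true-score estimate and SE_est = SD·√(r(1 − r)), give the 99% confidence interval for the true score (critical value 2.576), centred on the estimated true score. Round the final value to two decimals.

σ = 79.21^(1/2) = 8.900
T̂ = r·X + (1 − r)·M = 0.821·36 + 0.179·28 = 29.556 + 5.012 ≈ 34.568
SE_est = 8.900·√(0.821·0.179) ≈ 3.412
CI = 34.568 ± 2.576 · 3.412 → [25.779, 43.357]

[25.78, 43.36]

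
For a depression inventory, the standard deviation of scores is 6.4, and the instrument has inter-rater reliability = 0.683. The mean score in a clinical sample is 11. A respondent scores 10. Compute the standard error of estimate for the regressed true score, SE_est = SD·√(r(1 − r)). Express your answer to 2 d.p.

SE_est = 6.40000·√(0.68300·0.31700) ≃ 2.97797

2.98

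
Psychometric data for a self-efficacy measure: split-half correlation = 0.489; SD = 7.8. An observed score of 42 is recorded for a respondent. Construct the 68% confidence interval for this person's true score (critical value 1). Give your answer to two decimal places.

Spearman-Brown: r = 2(0.489) / (1 + 0.489) = 0.97800 / 1.48900 ≃ 0.65682
SEM = 7.80000 * √(1 − 0.65682) = 7.80000 * √0.34318 ≃ 7.80000 * 0.58582 ≃ 4.56938
Half-width = 1*4.56938 ≃ 4.56938
CI = 42 ± 4.56938 → [37.43062, 46.56938]

[37.43, 46.57]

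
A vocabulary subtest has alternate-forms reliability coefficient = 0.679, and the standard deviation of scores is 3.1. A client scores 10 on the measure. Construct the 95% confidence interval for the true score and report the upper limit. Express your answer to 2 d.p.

SEM = 3.100 * √(1 − 0.679) = 3.100 * √0.321 ≈ 3.100 * 0.567 ≈ 1.756
Margin = 1.96 * 1.756 ≈ 3.442
Upper bound: 10 + 3.442 = 13.442

13.44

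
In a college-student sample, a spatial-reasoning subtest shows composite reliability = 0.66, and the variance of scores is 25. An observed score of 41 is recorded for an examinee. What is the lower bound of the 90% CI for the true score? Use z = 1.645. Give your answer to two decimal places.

SD = √25 = 5.000
SEM = 5.000 · √(1 − 0.660) = 5.000 · √0.340 ≈ 5.000 · 0.583 ≈ 2.915
1.645 · SEM ≈ 4.796
Lower bound: 41 − 4.796 = 36.204

36.20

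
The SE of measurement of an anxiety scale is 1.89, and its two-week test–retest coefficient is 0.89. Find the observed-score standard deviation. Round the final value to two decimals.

σ = SEM·(1 − r)^(−1/2) ≈ 1.89*3.015 ≈ 5.699

5.70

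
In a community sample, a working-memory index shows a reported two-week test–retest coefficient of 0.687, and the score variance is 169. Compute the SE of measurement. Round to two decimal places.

SD = √169 = 13.000
The standard error of measurement is 13.000×√(1 − 0.687) ≃ 13.000×0.559 ≃ 7.273.

7.27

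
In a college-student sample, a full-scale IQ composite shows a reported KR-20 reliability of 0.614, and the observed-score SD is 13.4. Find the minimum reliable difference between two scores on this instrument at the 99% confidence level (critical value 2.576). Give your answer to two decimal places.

The standard error of measurement is 13.4000×√(1 − 0.6140) ≈ 13.4000×0.6213 ≈ 8.3253.
SE_diff = SEM × √2 ≈ 8.3253 × 1.4142 ≈ 11.7737
Minimum reliable difference = 2.576 × SE_diff ≈ 2.576 × 11.7737 ≈ 30.3291

30.33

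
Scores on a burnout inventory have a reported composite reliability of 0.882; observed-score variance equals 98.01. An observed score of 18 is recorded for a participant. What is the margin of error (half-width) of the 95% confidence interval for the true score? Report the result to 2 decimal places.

6.67

σ = 98.01^(1/2) = 9.900
SEM = 9.900 × √(1 − 0.882) = 9.900 × √0.118 ≃ 9.900 × 0.344 ≃ 3.401
1.96 × SEM ≃ 6.665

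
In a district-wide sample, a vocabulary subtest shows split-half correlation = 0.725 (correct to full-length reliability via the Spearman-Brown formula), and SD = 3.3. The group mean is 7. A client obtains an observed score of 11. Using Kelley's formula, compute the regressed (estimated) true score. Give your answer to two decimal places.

Full-length reliability (Spearman-Brown) = 2(0.725)/(1+0.725) ≃ 0.8406
Estimated true score = 0.8406·11 + (1 − 0.8406)·7 ≃ 10.3623

10.36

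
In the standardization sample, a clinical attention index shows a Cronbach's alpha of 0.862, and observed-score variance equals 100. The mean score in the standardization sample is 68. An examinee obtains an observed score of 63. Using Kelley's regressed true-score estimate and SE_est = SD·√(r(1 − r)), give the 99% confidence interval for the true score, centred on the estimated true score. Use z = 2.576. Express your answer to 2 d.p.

[54.81, 72.57]

σ = 100^(1/2) = 10.0000
T̂ = 0.8620(63) + 0.1380(68) ≃ 63.6900
SE_est = SD × √(r(1 − r)) = 10.0000 × √0.1190 ≃ 10.0000 × 0.3449 ≃ 3.4490
CI = 63.6900 ± 2.576 × 3.4490 → [54.8054, 72.5746]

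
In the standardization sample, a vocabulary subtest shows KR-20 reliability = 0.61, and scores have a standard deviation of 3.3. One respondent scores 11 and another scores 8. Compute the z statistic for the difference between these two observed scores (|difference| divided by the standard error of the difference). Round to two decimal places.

SEM = 3.3000 * √(1 − 0.6100) = 3.3000 * √0.3900 ≈ 3.3000 * 0.6245 ≈ 2.0608
Standard error of the difference = 2.0608·√2 ≈ 2.9145
z = 3 / 2.9145 ≈ 1.0293

1.03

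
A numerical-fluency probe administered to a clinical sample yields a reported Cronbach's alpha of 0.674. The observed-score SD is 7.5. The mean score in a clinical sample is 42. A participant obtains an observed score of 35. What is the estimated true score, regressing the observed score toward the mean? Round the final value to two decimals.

37.28

T̂ = r·X + (1 − r)·M = 0.674·35 + 0.326·42 = 23.590 + 13.692 ≃ 37.282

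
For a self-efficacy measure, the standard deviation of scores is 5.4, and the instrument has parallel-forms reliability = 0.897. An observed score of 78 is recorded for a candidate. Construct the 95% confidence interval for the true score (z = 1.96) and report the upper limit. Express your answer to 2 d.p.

81.40

SEM = 5.4000 * √(1 − 0.8970) = 5.4000 * √0.1030 ≃ 5.4000 * 0.3209 ≃ 1.7331
Half-width = 1.96*1.7331 ≃ 3.3968
Upper bound: 78 + 3.3968 = 81.3968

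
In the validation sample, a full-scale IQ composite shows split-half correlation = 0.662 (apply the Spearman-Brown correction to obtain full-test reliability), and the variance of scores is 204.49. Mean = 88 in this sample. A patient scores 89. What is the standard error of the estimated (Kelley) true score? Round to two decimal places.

5.76

SD = √204.49 ≈ 14.30000
r_full = 2·0.662 / (1 + 0.662) ≈ 0.79663
SE_est = 14.30000·√[r(1 − r)] ≈ 5.75582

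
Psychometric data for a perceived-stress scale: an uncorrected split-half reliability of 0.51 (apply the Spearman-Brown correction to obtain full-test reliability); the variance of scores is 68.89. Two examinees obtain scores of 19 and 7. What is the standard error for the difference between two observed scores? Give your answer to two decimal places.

6.69

SD = √68.89 = 8.300
Spearman-Brown: r = 2(0.51) / (1 + 0.51) = 1.020 / 1.510 ≈ 0.675
SEM = 8.300 × √(1 − 0.675) = 8.300 × √0.325 ≈ 8.300 × 0.570 ≈ 4.728
Standard error of the difference = 4.728·√2 ≈ 6.687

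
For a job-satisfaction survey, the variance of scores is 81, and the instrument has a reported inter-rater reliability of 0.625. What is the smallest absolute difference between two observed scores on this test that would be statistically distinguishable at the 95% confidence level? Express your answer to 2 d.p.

15.28

SD = √81 ≈ 9.0000
SEM = 9.0000 × √(1 − 0.6250) = 9.0000 × √0.3750 ≈ 9.0000 × 0.6124 ≈ 5.5114
SE_diff = SEM × √2 ≈ 5.5114 × 1.4142 ≈ 7.7942
Minimum reliable difference = 1.96 × SE_diff ≈ 1.96 × 7.7942 ≈ 15.2767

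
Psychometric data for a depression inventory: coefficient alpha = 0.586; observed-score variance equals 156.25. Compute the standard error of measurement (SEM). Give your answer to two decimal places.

8.04

SD = √156.25 ≈ 12.5000
SEM = 12.5000×√(1 − 0.5860) ≈ 8.0429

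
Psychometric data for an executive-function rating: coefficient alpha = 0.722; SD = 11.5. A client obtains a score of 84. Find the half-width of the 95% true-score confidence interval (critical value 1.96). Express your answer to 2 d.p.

SEM = 11.500·√(1 − 0.722) ≈ 6.063
1.96 · SEM ≈ 11.884

11.88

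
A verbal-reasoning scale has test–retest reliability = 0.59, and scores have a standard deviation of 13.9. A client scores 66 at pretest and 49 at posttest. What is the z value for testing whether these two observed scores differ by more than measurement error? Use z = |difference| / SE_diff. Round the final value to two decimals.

1.35

SEM = 13.900·√(1 − 0.590) ≃ 8.900
SE_diff = √2 · SEM ≃ 12.587
z = |66 − 49| / 12.587 = 17 / 12.587 ≃ 1.351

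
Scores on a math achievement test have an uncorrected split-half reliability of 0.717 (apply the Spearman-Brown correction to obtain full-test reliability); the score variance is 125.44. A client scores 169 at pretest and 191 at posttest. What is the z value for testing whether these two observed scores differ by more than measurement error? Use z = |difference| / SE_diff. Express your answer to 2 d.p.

SD = √125.44 ≃ 11.2000
Full-length reliability (Spearman-Brown) = 2(0.717)/(1+0.717) ≃ 0.8352
SEM = 11.2000 × √(1 − 0.8352) = 11.2000 × √0.1648 ≃ 11.2000 × 0.4060 ≃ 4.5470
SE_diff = √2 × SEM ≃ 6.4304
z = |169 − 191| / 6.4304 = 22 / 6.4304 ≃ 3.4212

3.42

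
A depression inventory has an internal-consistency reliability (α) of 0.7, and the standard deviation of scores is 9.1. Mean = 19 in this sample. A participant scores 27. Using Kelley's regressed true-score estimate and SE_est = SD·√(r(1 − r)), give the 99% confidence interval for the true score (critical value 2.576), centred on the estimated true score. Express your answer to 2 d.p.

[13.86, 35.34]

Estimated true score = 0.700×27 + (1 − 0.700)×19 ≃ 24.600
SE_est = 9.100·√[r(1 − r)] ≃ 4.170
99% CI: 24.600 ± 10.742 ≃ (13.858, 35.342)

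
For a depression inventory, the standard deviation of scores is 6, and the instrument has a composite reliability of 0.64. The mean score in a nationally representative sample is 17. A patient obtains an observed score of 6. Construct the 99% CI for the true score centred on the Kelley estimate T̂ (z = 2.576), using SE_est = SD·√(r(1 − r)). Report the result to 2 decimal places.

[2.54, 17.38]

Estimated true score = 0.640*6 + (1 − 0.640)*17 ≃ 9.960
SE_est = 6.000*√(0.640*0.360) ≃ 2.880
CI = 9.960 ± 2.576 * 2.880 → [2.541, 17.379]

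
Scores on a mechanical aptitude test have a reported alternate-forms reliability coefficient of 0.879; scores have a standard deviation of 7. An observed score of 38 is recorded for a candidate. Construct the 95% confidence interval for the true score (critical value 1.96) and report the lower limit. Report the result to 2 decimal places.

33.23

SEM = 7.0000 · √(1 − 0.8790) = 7.0000 · √0.1210 ≈ 7.0000 · 0.3479 ≈ 2.4350
1.96 · SEM ≈ 4.7725
Lower bound: 38 − 4.7725 = 33.2275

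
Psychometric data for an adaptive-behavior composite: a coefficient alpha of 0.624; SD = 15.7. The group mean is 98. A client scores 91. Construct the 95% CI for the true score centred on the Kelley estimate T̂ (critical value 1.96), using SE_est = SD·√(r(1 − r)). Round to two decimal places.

[78.73, 108.54]

T̂ = r·X + (1 − r)·M = 0.624·91 + 0.376·98 = 56.784 + 36.848 ≃ 93.632
SE_est = 15.700·√[r(1 − r)] ≃ 7.605
CI = 93.632 ± 1.96 · 7.605 → [78.727, 108.537]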